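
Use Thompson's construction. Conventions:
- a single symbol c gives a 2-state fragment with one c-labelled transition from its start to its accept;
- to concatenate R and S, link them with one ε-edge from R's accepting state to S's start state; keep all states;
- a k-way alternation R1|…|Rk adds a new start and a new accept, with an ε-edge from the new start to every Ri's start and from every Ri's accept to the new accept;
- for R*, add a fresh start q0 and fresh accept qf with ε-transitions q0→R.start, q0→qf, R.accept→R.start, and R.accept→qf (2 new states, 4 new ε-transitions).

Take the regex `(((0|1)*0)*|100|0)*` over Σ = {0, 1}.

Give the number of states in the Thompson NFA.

Per subexpression:
Each of the 7 symbol leaves contributes a 2-state fragment.
  0|1 — 6 states
  (0|1)* — 8 states
  (0|1)*0 — 10 states
  ((0|1)*0)* — 12 states
  100 — 6 states
  ((0|1)*0)*|100|0 — 22 states
  (((0|1)*0)*|100|0)* — 24 states

24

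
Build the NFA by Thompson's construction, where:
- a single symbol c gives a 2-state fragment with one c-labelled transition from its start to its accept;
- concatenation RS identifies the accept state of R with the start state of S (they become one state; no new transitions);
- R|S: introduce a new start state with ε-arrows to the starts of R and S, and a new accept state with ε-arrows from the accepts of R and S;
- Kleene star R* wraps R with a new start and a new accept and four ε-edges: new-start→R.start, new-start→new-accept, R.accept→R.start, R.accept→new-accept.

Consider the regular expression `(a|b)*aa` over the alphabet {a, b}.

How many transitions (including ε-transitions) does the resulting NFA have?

12

By structural recursion:
Each of the 4 symbol leaves contributes 1 transition (1 symbol, 0 ε).
  a|b — 6 transitions (2 symbol, 4 ε)
  (a|b)* — 10 transitions (2 symbol, 8 ε)
  (a|b)*aa — 12 transitions (4 symbol, 8 ε)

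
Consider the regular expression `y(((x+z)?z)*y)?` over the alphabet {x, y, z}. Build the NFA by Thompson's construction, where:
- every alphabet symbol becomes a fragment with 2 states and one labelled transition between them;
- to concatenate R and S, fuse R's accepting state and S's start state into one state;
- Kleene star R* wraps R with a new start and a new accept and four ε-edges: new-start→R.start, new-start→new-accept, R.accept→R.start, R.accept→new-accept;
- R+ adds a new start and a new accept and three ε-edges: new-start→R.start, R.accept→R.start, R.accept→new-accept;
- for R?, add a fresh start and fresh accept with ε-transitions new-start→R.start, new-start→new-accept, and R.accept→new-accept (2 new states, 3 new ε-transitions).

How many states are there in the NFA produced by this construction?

14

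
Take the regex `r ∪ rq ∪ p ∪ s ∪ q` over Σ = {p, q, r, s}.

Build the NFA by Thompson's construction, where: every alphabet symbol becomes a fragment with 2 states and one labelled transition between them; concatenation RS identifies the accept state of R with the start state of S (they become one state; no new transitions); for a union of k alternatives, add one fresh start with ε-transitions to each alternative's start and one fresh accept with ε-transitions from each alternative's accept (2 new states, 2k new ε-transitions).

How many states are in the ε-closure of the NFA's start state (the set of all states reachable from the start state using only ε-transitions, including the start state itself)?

Work bottom-up. For each fragment F, track |ε-closure(F.start)| and whether F's accept lies in that closure (i.e. whether F accepts ε). A single-symbol fragment has closure size 1 and does not accept ε.
  rq — |ε-closure| equals the left operand's closure size = 1 (its accept is not ε-reachable, so the closure stops there)
  r ∪ rq ∪ p ∪ s ∪ q — |ε-closure| = 1 + 1 + 1 + 1 + 1 + 1 = 6 (the new accept is not ε-reachable since no branch accepts ε)

6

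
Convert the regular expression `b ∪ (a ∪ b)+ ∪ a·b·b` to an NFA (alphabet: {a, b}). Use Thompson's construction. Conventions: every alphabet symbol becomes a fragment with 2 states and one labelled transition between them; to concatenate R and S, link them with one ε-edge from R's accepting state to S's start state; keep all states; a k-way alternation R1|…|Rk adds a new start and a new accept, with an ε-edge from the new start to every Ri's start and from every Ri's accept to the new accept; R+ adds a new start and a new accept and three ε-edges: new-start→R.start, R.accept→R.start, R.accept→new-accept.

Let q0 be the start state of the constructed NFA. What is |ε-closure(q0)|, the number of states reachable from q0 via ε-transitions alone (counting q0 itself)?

7

Let C(F) = |ε-closure(F.start)| within fragment F, and note whether F accepts ε. Symbol fragments have C = 1 and do not accept ε. Then:
  a ∪ b — |ε-closure| = 1 + 1 + 1 = 3 (the new accept is not ε-reachable since no branch accepts ε)
  (a ∪ b)+ — |ε-closure| = 1 + 3 = 4 (the body doesn't accept ε, so the new accept is not reached)
  a·b·b — same as the first factor's closure: |ε-closure| = 1
  b ∪ (a ∪ b)+ ∪ a·b·b — new start ε-reaches every alternative's start; none of them accept ε, so the new accept is not reached: |ε-closure| = 1 + 1 + 4 + 1 = 7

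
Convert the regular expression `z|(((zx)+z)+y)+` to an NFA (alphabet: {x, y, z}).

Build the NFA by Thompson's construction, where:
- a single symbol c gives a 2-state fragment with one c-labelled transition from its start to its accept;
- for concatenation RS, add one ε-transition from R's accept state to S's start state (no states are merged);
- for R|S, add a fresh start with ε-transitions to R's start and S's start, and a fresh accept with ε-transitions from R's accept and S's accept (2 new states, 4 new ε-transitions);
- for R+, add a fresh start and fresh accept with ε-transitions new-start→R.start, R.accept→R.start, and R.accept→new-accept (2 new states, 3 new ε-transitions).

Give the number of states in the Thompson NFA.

18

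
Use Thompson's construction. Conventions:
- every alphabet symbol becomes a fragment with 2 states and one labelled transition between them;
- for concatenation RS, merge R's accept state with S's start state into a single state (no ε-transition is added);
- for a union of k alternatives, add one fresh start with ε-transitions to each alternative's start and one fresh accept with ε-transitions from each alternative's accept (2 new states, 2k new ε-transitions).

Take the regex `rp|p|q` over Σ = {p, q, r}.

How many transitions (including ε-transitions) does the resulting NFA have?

10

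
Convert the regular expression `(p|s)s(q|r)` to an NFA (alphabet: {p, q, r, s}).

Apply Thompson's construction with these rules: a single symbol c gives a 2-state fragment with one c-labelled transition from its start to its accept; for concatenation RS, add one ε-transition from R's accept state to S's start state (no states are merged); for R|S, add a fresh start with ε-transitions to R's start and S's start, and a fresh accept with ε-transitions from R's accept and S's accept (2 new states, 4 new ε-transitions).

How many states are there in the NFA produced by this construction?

14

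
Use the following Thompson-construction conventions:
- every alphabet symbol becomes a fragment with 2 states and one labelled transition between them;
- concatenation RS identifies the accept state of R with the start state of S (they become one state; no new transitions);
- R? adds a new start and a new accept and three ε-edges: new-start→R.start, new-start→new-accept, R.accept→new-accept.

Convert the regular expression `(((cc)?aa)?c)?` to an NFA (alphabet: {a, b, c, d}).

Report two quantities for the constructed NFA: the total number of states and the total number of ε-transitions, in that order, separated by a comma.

12, 9

Recursing over subexpressions:
Each of the 5 symbol leaves contributes 2 states and 0 ε-transitions.
  cc : 3 states, 0 ε-transitions
  (cc)? : 5 states, 3 ε-transitions
  (cc)?aa : 7 states, 3 ε-transitions
  ((cc)?aa)? : 9 states, 6 ε-transitions
  ((cc)?aa)?c : 10 states, 6 ε-transitions
  (((cc)?aa)?c)? : 12 states, 9 ε-transitions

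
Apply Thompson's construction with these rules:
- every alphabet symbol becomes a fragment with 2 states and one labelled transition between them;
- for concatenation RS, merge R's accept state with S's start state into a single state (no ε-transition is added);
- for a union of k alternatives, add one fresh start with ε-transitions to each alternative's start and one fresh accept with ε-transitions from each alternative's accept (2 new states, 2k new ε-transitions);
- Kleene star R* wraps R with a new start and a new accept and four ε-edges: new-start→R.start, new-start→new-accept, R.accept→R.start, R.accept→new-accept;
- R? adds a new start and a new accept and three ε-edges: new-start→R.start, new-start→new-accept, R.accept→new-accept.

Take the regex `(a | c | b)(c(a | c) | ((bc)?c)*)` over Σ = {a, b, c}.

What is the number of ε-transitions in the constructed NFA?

21

Per subexpression:
Each of the 9 symbol leaves contributes 0 ε-transitions.
  a | c | b → 6 ε-transitions
  a | c → 4 ε-transitions
  c(a | c) → 4 ε-transitions
  bc → 0 ε-transitions
  (bc)? → 3 ε-transitions
  (bc)?c → 3 ε-transitions
  ((bc)?c)* → 7 ε-transitions
  c(a | c) | ((bc)?c)* → 15 ε-transitions
  (a | c | b)(c(a | c) | ((bc)?c)*) → 21 ε-transitions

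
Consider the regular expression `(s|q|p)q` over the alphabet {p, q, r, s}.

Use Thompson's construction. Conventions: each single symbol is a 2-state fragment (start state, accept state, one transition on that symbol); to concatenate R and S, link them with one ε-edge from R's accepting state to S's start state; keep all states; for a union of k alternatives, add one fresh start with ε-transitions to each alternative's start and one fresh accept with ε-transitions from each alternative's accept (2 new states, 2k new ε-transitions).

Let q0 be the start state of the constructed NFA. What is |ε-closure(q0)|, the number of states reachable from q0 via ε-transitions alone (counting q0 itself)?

4

Compute the ε-closure size of each fragment's start state recursively; a symbol fragment's start has no outgoing ε-edge, so its closure is just itself (size 1).
  s|q|p : C = 1 + 1 + 1 + 1 = 4 (the new accept is not ε-reachable since no branch accepts ε)
  (s|q|p)q : same as the first factor's closure: C = 4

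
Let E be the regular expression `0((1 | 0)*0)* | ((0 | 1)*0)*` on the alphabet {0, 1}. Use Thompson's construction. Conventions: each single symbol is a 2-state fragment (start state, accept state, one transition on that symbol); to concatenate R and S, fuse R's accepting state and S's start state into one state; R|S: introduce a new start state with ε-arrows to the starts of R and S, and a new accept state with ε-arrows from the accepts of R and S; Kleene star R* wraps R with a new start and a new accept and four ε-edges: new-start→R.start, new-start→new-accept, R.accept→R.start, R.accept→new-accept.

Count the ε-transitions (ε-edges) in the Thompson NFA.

28

By structural recursion:
Each of the 7 symbol leaves contributes 0 ε-transitions.
  1 | 0 — 4 ε-transitions
  (1 | 0)* — 8 ε-transitions
  (1 | 0)*0 — 8 ε-transitions
  ((1 | 0)*0)* — 12 ε-transitions
  0((1 | 0)*0)* — 12 ε-transitions
  0 | 1 — 4 ε-transitions
  (0 | 1)* — 8 ε-transitions
  (0 | 1)*0 — 8 ε-transitions
  ((0 | 1)*0)* — 12 ε-transitions
  0((1 | 0)*0)* | ((0 | 1)*0)* — 28 ε-transitions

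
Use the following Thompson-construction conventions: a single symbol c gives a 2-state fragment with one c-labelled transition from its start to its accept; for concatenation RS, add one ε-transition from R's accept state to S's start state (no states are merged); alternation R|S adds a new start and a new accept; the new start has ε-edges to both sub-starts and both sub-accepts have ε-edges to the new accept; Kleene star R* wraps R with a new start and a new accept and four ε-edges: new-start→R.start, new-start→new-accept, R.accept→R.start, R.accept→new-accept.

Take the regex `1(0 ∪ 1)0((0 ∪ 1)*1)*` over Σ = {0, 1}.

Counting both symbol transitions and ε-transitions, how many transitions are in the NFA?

27

Bottom-up over the parse tree:
Each of the 7 symbol leaves contributes 1 transition (1 symbol, 0 ε).
  0 ∪ 1 : 6 transitions (2 symbol, 4 ε)
  0 ∪ 1 : 6 transitions (2 symbol, 4 ε)
  (0 ∪ 1)* : 10 transitions (2 symbol, 8 ε)
  (0 ∪ 1)*1 : 12 transitions (3 symbol, 9 ε)
  ((0 ∪ 1)*1)* : 16 transitions (3 symbol, 13 ε)
  1(0 ∪ 1)0((0 ∪ 1)*1)* : 27 transitions (7 symbol, 20 ε)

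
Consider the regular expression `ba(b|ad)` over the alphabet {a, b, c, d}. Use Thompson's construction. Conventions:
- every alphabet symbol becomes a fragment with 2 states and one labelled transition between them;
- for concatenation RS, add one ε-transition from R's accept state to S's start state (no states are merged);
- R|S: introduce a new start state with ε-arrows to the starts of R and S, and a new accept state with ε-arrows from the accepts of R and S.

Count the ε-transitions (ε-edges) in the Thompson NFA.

7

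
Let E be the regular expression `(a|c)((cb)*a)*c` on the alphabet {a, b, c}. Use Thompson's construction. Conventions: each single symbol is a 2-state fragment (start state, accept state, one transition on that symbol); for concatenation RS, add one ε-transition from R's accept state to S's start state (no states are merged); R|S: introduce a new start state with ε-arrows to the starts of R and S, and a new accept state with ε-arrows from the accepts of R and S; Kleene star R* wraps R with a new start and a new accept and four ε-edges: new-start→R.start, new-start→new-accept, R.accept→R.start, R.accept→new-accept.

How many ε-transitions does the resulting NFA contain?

16

Recursing over subexpressions:
Each of the 6 symbol leaves contributes 0 ε-transitions.
  a|c — 4 ε-transitions
  cb — 1 ε-transition
  (cb)* — 5 ε-transitions
  (cb)*a — 6 ε-transitions
  ((cb)*a)* — 10 ε-transitions
  (a|c)((cb)*a)*c — 16 ε-transitions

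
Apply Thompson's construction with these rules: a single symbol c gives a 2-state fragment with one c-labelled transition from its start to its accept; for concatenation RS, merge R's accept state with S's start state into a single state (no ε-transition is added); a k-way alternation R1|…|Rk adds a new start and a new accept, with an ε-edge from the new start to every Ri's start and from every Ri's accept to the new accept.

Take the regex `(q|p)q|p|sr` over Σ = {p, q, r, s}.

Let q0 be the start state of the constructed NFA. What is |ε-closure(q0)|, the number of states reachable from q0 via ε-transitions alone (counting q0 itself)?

6

Compute the ε-closure size of each fragment's start state recursively; a symbol fragment's start has no outgoing ε-edge, so its closure is just itself (size 1).
  q|p → |closure| = 1 + 1 + 1 = 3 (the new accept is not ε-reachable since no branch accepts ε)
  (q|p)q → same as the first factor's closure: |closure| = 3
  sr → same as the first factor's closure: |closure| = 1
  (q|p)q|p|sr → |closure| = 1 + 3 + 1 + 1 = 6 (the new accept is not ε-reachable since no branch accepts ε)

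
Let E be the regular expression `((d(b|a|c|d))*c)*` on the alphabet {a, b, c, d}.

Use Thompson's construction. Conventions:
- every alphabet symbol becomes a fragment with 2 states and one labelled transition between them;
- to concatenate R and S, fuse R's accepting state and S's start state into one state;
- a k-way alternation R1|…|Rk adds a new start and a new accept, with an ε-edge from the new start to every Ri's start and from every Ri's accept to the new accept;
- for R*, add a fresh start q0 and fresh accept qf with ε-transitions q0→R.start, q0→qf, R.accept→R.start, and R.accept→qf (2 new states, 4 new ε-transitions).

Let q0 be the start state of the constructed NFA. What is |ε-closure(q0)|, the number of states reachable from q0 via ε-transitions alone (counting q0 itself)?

5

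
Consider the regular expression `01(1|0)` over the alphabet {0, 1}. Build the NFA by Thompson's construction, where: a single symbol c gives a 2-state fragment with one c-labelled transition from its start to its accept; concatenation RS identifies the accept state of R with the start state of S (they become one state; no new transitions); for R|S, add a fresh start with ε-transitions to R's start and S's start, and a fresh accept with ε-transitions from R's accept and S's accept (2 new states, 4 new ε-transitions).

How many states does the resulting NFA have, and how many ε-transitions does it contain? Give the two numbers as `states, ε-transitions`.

Bottom-up over the parse tree:
Each of the 4 symbol leaves contributes 2 states and 0 ε-transitions.
  1|0 : 6 states, 4 ε-transitions
  01(1|0) : 8 states, 4 ε-transitions

8, 4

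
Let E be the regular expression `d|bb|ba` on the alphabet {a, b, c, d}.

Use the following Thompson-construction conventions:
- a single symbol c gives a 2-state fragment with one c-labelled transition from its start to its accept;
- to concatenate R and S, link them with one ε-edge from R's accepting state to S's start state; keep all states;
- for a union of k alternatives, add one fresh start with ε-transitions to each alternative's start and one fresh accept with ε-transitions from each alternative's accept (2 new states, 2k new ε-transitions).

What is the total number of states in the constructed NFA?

By structural recursion:
Each of the 5 symbol leaves contributes a 2-state fragment.
  bb — 4 states
  ba — 4 states
  d|bb|ba — 12 states

12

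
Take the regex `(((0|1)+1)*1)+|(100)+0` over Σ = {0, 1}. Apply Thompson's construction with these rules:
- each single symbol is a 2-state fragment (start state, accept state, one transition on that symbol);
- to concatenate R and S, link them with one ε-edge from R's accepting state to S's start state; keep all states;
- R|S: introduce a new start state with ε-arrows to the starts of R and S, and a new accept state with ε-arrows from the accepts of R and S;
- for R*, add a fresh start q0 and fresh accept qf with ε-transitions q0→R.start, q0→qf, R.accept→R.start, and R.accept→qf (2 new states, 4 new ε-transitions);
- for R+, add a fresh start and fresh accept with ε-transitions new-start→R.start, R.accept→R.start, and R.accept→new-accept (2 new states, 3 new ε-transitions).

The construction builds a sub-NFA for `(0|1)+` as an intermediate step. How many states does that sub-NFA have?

Fragment for `(0|1)+`:
Each of the 2 symbol leaves contributes a 2-state fragment.
  0|1 = 6 states
  (0|1)+ = 8 states

8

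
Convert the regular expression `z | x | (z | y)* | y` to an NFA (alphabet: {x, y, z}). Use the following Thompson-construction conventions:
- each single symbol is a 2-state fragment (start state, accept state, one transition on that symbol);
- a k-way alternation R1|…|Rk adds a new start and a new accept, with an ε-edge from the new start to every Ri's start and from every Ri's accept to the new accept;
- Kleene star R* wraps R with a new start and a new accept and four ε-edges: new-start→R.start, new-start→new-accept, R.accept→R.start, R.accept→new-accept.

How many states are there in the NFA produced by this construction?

16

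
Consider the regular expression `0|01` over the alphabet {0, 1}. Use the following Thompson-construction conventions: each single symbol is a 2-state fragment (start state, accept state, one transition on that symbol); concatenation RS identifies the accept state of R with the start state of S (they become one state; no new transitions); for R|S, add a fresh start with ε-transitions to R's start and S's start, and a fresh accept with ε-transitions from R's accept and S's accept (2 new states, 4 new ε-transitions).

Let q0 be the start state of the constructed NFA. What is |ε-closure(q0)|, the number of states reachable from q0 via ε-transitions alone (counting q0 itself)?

Compute the ε-closure size of each fragment's start state recursively; a symbol fragment's start has no outgoing ε-edge, so its closure is just itself (size 1).
  01 → same as the first factor's closure: |closure| = 1
  0|01 → new start ε-reaches every alternative's start; none of them accept ε, so the new accept is not reached: |closure| = 1 + 1 + 1 = 3

3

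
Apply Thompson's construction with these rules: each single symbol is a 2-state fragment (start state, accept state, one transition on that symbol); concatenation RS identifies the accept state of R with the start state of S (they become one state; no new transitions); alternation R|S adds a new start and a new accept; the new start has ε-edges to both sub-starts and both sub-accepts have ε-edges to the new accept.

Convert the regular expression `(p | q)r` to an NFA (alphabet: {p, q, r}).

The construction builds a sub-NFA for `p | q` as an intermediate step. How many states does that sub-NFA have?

6

Fragment for `p | q`:
Each of the 2 symbol leaves contributes a 2-state fragment.
  p | q → 6 states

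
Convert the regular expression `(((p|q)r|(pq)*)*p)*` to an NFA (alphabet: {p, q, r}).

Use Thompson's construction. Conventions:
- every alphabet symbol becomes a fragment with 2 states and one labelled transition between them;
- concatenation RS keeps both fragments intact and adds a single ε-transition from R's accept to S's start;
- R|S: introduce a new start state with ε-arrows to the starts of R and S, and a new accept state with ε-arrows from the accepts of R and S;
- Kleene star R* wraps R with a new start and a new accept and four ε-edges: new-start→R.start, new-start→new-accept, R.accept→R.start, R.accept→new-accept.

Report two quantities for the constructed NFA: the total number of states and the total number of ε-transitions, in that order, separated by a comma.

22, 23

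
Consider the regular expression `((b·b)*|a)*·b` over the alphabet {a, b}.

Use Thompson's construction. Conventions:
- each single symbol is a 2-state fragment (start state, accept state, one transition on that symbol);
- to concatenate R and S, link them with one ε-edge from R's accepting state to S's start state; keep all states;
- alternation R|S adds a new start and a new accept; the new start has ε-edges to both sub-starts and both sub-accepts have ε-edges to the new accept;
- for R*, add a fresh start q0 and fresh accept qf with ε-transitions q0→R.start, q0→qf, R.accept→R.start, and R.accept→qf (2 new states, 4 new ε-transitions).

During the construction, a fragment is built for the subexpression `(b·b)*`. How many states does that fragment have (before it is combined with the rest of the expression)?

6

Fragment for `(b·b)*`:
Each of the 2 symbol leaves contributes a 2-state fragment.
  b·b → 4 states
  (b·b)* → 6 states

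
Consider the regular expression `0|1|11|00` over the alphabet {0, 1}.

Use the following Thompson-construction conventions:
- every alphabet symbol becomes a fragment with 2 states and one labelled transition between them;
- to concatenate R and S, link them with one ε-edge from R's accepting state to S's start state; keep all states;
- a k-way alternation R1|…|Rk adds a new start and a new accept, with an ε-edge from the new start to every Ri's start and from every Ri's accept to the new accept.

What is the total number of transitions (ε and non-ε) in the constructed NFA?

16

Per subexpression:
Each of the 6 symbol leaves contributes 1 transition (1 symbol, 0 ε).
  11 — 3 transitions (2 symbol, 1 ε)
  00 — 3 transitions (2 symbol, 1 ε)
  0|1|11|00 — 16 transitions (6 symbol, 10 ε)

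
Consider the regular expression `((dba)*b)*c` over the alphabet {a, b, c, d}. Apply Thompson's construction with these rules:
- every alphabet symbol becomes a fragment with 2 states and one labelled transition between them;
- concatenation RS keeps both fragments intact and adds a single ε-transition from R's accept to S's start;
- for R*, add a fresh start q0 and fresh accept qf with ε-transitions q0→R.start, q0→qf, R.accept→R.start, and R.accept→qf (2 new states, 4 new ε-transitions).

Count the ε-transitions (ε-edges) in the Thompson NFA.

Per subexpression:
Each of the 5 symbol leaves contributes 0 ε-transitions.
  dba : 2 ε-transitions
  (dba)* : 6 ε-transitions
  (dba)*b : 7 ε-transitions
  ((dba)*b)* : 11 ε-transitions
  ((dba)*b)*c : 12 ε-transitions

12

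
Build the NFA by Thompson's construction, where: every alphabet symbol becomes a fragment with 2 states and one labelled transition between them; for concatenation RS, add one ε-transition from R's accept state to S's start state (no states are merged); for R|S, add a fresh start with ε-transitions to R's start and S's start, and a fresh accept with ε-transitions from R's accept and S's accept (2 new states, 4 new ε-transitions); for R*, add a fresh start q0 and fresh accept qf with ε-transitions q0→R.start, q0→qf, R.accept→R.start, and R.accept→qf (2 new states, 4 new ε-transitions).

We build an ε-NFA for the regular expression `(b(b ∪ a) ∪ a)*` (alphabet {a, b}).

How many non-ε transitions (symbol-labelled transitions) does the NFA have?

4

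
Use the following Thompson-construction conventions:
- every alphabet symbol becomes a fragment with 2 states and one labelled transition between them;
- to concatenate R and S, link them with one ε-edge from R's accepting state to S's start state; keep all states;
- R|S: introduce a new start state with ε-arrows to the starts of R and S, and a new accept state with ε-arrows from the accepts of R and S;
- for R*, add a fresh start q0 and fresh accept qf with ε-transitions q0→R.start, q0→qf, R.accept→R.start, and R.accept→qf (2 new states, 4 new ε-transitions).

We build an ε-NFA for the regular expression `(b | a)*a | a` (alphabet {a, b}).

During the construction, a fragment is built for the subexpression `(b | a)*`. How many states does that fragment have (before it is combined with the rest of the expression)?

Fragment for `(b | a)*`:
Each of the 2 symbol leaves contributes a 2-state fragment.
  b | a = 6 states
  (b | a)* = 8 states

8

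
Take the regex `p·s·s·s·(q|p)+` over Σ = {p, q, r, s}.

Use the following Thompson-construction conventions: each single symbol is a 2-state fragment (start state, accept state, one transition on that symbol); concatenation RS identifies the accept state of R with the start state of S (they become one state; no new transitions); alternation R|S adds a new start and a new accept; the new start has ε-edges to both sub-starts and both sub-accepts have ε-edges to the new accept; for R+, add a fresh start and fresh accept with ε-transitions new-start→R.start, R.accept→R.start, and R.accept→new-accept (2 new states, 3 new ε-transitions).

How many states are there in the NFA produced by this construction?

By structural recursion:
Each of the 6 symbol leaves contributes a 2-state fragment.
  q|p : 6 states
  (q|p)+ : 8 states
  p·s·s·s·(q|p)+ : 12 states

12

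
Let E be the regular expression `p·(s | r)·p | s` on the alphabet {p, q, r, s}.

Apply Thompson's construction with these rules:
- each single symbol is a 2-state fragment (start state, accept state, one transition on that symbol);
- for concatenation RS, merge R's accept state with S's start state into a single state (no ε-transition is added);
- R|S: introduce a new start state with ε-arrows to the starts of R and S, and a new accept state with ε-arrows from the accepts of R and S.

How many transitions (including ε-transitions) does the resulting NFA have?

13

Bottom-up over the parse tree:
Each of the 5 symbol leaves contributes 1 transition (1 symbol, 0 ε).
  s | r = 6 transitions (2 symbol, 4 ε)
  p·(s | r)·p = 8 transitions (4 symbol, 4 ε)
  p·(s | r)·p | s = 13 transitions (5 symbol, 8 ε)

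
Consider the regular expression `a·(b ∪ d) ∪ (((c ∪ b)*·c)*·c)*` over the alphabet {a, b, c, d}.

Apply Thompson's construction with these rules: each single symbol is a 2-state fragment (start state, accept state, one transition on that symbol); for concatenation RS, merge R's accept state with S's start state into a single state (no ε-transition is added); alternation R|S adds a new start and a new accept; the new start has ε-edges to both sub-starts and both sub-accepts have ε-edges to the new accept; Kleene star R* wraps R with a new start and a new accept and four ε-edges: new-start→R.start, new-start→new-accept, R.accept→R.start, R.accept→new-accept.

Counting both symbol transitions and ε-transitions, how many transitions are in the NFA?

Bottom-up over the parse tree:
Each of the 7 symbol leaves contributes 1 transition (1 symbol, 0 ε).
  b ∪ d : 6 transitions (2 symbol, 4 ε)
  a·(b ∪ d) : 7 transitions (3 symbol, 4 ε)
  c ∪ b : 6 transitions (2 symbol, 4 ε)
  (c ∪ b)* : 10 transitions (2 symbol, 8 ε)
  (c ∪ b)*·c : 11 transitions (3 symbol, 8 ε)
  ((c ∪ b)*·c)* : 15 transitions (3 symbol, 12 ε)
  ((c ∪ b)*·c)*·c : 16 transitions (4 symbol, 12 ε)
  (((c ∪ b)*·c)*·c)* : 20 transitions (4 symbol, 16 ε)
  a·(b ∪ d) ∪ (((c ∪ b)*·c)*·c)* : 31 transitions (7 symbol, 24 ε)

31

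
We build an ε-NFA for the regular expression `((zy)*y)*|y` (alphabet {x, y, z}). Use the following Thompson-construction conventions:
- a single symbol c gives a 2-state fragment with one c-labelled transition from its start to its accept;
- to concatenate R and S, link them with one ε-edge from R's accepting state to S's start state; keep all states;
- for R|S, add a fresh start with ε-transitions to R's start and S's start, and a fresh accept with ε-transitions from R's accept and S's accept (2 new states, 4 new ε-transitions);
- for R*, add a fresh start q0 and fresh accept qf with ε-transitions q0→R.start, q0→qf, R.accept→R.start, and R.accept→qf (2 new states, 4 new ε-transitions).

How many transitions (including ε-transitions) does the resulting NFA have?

18

Building bottom-up:
Each of the 4 symbol leaves contributes 1 transition (1 symbol, 0 ε).
  zy : 3 transitions (2 symbol, 1 ε)
  (zy)* : 7 transitions (2 symbol, 5 ε)
  (zy)*y : 9 transitions (3 symbol, 6 ε)
  ((zy)*y)* : 13 transitions (3 symbol, 10 ε)
  ((zy)*y)*|y : 18 transitions (4 symbol, 14 ε)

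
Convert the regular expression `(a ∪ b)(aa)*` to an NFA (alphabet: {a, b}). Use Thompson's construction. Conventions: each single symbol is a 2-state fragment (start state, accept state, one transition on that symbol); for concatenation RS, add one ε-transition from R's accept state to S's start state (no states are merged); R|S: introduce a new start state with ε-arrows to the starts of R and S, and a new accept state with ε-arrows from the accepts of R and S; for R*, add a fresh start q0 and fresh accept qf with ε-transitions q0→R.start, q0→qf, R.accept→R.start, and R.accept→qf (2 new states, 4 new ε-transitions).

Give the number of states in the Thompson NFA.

12

Bottom-up over the parse tree:
Each of the 4 symbol leaves contributes a 2-state fragment.
  a ∪ b = 6 states
  aa = 4 states
  (aa)* = 6 states
  (a ∪ b)(aa)* = 12 states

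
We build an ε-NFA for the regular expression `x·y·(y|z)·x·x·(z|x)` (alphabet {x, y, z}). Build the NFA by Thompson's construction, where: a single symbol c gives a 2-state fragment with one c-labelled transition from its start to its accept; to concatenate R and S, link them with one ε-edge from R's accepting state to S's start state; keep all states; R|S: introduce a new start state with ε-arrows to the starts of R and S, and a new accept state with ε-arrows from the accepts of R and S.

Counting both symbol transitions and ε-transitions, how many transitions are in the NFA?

Recursing over subexpressions:
Each of the 8 symbol leaves contributes 1 transition (1 symbol, 0 ε).
  y|z → 6 transitions (2 symbol, 4 ε)
  z|x → 6 transitions (2 symbol, 4 ε)
  x·y·(y|z)·x·x·(z|x) → 21 transitions (8 symbol, 13 ε)

21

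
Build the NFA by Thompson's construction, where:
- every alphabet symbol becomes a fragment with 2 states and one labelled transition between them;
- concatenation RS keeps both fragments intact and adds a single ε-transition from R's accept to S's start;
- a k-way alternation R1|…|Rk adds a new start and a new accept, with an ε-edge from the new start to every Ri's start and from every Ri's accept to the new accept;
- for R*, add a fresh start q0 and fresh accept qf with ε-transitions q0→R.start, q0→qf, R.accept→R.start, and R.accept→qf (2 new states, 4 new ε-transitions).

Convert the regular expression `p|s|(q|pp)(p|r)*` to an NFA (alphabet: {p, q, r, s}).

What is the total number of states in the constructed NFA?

Per subexpression:
Each of the 7 symbol leaves contributes a 2-state fragment.
  pp : 4 states
  q|pp : 8 states
  p|r : 6 states
  (p|r)* : 8 states
  (q|pp)(p|r)* : 16 states
  p|s|(q|pp)(p|r)* : 22 states

22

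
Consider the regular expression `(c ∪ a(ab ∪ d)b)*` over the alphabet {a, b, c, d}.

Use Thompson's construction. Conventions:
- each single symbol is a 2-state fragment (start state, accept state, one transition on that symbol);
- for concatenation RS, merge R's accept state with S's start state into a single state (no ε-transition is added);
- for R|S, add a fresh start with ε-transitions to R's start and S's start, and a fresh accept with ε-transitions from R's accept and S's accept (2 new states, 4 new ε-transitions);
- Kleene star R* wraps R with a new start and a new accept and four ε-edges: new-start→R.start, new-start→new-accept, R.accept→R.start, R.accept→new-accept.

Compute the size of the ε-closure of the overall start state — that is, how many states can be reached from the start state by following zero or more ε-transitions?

Compute the ε-closure size of each fragment's start state recursively; a symbol fragment's start has no outgoing ε-edge, so its closure is just itself (size 1).
  ab — same as the first factor's closure: C = 1
  ab ∪ d — C = 1 + 1 + 1 = 3 (the new accept is not ε-reachable since no branch accepts ε)
  a(ab ∪ d)b — C equals the left operand's closure size = 1 (its accept is not ε-reachable, so the closure stops there)
  c ∪ a(ab ∪ d)b — C = 1 + 1 + 1 = 3 (the new accept is not ε-reachable since no branch accepts ε)
  (c ∪ a(ab ∪ d)b)* — C = 1 (new start) + 3 (body) + 1 (new accept) = 5

5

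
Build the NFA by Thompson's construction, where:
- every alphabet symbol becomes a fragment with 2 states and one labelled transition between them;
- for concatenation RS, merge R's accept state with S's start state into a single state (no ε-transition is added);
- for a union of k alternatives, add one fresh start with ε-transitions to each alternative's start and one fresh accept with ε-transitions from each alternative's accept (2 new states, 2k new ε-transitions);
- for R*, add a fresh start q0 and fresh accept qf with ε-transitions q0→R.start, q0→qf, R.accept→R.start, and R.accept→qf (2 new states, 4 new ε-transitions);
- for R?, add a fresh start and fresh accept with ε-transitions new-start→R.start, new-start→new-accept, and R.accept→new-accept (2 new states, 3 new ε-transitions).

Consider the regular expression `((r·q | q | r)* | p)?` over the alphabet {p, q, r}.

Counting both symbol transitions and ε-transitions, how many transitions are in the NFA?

22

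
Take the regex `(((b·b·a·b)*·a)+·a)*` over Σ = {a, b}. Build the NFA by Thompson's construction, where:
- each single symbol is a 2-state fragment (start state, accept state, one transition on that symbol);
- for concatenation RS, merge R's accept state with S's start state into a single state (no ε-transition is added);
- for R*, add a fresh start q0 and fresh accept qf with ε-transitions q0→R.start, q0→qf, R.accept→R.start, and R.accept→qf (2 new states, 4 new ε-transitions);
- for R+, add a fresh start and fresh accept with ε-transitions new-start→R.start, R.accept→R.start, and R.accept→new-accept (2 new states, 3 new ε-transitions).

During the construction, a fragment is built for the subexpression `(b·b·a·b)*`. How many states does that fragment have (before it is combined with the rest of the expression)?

7

Fragment for `(b·b·a·b)*`:
Each of the 4 symbol leaves contributes a 2-state fragment.
  b·b·a·b — 5 states
  (b·b·a·b)* — 7 states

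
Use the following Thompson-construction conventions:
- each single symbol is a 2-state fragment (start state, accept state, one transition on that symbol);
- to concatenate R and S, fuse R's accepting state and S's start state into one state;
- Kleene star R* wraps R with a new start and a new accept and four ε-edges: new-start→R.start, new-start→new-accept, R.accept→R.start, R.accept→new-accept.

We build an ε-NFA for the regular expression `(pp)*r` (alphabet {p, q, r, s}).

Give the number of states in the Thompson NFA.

6

By structural recursion:
Each of the 3 symbol leaves contributes a 2-state fragment.
  pp — 3 states
  (pp)* — 5 states
  (pp)*r — 6 states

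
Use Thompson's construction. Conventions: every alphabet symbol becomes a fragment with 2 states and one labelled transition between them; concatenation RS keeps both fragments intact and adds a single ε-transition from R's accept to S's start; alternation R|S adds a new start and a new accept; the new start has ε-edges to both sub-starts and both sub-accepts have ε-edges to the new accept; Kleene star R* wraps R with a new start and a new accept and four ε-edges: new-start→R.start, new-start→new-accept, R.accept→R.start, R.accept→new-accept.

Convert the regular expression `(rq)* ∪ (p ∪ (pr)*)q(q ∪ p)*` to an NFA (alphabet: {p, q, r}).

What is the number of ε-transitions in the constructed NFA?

28

Building bottom-up:
Each of the 8 symbol leaves contributes 0 ε-transitions.
  rq → 1 ε-transition
  (rq)* → 5 ε-transitions
  pr → 1 ε-transition
  (pr)* → 5 ε-transitions
  p ∪ (pr)* → 9 ε-transitions
  q ∪ p → 4 ε-transitions
  (q ∪ p)* → 8 ε-transitions
  (p ∪ (pr)*)q(q ∪ p)* → 19 ε-transitions
  (rq)* ∪ (p ∪ (pr)*)q(q ∪ p)* → 28 ε-transitions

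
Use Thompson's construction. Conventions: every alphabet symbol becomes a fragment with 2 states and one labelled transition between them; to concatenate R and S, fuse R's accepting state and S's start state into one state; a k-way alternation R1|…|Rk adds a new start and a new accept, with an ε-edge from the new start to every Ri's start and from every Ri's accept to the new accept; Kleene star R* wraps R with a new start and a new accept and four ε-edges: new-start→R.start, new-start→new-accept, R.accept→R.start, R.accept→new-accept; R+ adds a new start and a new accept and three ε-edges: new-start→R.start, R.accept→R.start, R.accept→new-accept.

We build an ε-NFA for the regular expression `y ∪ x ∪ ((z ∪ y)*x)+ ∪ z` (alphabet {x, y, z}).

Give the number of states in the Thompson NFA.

19

Bottom-up over the parse tree:
Each of the 6 symbol leaves contributes a 2-state fragment.
  z ∪ y = 6 states
  (z ∪ y)* = 8 states
  (z ∪ y)*x = 9 states
  ((z ∪ y)*x)+ = 11 states
  y ∪ x ∪ ((z ∪ y)*x)+ ∪ z = 19 states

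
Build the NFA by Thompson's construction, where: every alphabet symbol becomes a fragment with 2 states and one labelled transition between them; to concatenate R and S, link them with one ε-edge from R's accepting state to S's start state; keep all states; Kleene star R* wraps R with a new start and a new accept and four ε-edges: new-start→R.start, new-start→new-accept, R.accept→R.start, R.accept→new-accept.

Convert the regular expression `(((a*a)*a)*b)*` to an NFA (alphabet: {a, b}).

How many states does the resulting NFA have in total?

16

Building bottom-up:
Each of the 4 symbol leaves contributes a 2-state fragment.
  a* → 4 states
  a*a → 6 states
  (a*a)* → 8 states
  (a*a)*a → 10 states
  ((a*a)*a)* → 12 states
  ((a*a)*a)*b → 14 states
  (((a*a)*a)*b)* → 16 states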